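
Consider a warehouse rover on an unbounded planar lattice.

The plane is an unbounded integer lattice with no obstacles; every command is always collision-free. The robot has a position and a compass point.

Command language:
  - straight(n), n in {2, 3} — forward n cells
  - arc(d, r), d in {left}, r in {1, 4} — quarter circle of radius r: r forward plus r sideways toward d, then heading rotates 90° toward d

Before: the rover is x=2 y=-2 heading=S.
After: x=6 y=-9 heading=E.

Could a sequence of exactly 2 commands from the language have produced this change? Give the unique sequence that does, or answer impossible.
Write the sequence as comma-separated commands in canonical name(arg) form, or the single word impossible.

straight(3), arc(left, 4)

key: running arc(left, 4) before straight(3) would end elsewhere — order is forced
from: x=2 y=-2 heading=S
1. straight(3) → x=2 y=-5 heading=S
2. arc(left, 4) → x=6 y=-9 heading=E
no other 2-command option fits: unique.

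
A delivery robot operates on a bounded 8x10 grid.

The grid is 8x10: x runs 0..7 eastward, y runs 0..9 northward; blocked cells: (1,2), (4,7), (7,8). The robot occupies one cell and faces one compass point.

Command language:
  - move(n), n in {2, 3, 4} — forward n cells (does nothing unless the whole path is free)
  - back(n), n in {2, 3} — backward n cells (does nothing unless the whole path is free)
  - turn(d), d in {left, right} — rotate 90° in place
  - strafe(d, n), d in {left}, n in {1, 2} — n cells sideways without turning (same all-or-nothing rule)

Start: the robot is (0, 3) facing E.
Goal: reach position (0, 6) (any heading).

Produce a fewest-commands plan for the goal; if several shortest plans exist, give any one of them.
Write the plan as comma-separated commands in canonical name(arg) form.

turn(left), move(3)

from: (0, 3) facing E
t=1 turn(left) ⇒ (0, 3) facing N
t=2 move(3) ⇒ (0, 6) facing N
no 1-step plan works, so 2 is optimal.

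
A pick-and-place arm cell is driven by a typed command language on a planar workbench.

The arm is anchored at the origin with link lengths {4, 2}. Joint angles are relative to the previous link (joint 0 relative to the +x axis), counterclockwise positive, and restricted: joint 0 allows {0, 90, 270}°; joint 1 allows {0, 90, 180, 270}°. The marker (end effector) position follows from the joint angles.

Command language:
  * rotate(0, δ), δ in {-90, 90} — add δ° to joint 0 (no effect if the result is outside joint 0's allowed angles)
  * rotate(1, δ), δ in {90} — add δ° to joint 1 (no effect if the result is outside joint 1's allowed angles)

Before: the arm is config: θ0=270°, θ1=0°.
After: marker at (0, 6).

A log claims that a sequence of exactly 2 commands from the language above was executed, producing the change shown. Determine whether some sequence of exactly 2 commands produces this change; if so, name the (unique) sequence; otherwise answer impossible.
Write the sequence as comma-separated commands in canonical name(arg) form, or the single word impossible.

rotate(0, 90), rotate(0, 90)

from: config: θ0=270°, θ1=0°
step 1 (rotate(0, 90)): config: θ0=0°, θ1=0°
step 2 (rotate(0, 90)): config: θ0=90°, θ1=0°
uniquely the one of 9 2-step routes that fits.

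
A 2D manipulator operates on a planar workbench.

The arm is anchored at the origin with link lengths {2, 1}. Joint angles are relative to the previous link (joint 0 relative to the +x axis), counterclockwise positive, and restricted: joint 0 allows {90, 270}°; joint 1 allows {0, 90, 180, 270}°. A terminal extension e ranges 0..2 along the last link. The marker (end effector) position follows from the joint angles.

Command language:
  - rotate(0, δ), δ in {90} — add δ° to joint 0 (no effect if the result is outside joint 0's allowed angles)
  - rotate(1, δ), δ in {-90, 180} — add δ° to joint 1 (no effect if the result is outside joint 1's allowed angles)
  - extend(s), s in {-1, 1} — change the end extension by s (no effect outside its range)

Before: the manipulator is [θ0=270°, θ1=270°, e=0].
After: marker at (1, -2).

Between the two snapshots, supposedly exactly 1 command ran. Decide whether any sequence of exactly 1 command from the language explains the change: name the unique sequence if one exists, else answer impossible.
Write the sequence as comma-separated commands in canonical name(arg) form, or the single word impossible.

initial: [θ0=270°, θ1=270°, e=0]
step 1 (rotate(1, 180)): [θ0=270°, θ1=90°, e=0]
all 5 alternatives checked — unique.

rotate(1, 180)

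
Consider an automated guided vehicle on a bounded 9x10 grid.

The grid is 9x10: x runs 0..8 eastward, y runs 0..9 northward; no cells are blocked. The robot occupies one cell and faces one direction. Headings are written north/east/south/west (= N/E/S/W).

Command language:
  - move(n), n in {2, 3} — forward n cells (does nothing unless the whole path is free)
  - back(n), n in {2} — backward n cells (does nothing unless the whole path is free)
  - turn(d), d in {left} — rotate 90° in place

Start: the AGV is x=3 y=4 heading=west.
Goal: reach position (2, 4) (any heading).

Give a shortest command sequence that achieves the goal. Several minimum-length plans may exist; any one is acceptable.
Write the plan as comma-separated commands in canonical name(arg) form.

move(3), back(2)

from: x=3 y=4 heading=west
[1] after move(3): x=0 y=4 heading=west
[2] after back(2): x=2 y=4 heading=west
minimal: 2 command(s), checked below 2.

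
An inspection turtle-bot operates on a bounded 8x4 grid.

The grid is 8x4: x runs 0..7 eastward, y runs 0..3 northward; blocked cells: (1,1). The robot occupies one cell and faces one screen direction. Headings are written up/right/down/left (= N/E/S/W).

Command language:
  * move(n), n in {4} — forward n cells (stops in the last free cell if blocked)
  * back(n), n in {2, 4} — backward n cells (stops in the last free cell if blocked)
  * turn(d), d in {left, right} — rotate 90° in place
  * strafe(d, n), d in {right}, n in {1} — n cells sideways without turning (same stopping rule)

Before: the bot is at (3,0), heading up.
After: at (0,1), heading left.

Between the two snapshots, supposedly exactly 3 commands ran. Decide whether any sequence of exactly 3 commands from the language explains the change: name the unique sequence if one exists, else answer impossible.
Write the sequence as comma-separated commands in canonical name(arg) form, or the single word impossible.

key: move(4) runs into the grid edge before its full distance
from: at (3,0), heading up
t=1 turn(left) ⇒ at (3,0), heading left
t=2 move(4) ⇒ at (0,0), heading left
t=3 strafe(right, 1) ⇒ at (0,1), heading left
no other 3-command option fits: unique.

turn(left), move(4), strafe(right, 1)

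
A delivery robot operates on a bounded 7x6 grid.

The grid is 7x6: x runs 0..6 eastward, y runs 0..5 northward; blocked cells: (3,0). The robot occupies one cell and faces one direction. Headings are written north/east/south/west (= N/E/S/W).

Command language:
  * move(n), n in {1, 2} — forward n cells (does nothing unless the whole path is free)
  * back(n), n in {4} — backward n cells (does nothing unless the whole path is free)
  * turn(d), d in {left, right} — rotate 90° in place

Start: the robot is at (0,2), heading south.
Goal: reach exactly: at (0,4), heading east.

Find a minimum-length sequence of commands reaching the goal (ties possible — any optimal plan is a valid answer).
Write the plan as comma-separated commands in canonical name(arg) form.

move(2), back(4), turn(left)

begin: at (0,2), heading south
step 1 (move(2)): at (0,0), heading south
step 2 (back(4)): at (0,4), heading south
step 3 (turn(left)): at (0,4), heading east
no 2-step plan works, so 3 is optimal.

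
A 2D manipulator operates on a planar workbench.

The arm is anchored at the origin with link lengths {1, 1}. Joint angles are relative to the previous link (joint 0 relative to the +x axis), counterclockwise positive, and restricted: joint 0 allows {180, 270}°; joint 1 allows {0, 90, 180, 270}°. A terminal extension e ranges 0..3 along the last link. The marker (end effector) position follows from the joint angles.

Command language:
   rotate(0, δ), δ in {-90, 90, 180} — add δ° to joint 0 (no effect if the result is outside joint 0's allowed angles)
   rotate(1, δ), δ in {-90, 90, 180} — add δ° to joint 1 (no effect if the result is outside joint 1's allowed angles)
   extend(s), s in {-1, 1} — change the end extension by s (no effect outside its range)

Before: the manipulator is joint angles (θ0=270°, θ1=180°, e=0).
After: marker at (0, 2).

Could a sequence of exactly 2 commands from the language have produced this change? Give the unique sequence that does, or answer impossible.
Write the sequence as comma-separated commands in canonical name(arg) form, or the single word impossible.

extend(1), extend(1)

begin: joint angles (θ0=270°, θ1=180°, e=0)
t=1 extend(1) ⇒ joint angles (θ0=270°, θ1=180°, e=1)
t=2 extend(1) ⇒ joint angles (θ0=270°, θ1=180°, e=2)
uniquely the one of 64 2-step routes that fits.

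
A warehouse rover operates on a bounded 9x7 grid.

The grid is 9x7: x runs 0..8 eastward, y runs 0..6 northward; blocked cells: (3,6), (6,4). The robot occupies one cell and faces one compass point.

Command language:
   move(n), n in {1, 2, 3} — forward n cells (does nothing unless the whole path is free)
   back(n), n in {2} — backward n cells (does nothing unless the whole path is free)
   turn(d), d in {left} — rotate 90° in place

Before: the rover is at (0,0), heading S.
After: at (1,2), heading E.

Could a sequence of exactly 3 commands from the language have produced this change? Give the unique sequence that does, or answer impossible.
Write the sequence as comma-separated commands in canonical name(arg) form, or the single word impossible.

key: position moved to (1,2) AND the heading swung to E — translation plus rotation needed
begin: at (0,0), heading S
t=1 back(2) ⇒ at (0,2), heading S
t=2 turn(left) ⇒ at (0,2), heading E
t=3 move(1) ⇒ at (1,2), heading E
uniquely the one of 125 3-step routes that fits.

back(2), turn(left), move(1)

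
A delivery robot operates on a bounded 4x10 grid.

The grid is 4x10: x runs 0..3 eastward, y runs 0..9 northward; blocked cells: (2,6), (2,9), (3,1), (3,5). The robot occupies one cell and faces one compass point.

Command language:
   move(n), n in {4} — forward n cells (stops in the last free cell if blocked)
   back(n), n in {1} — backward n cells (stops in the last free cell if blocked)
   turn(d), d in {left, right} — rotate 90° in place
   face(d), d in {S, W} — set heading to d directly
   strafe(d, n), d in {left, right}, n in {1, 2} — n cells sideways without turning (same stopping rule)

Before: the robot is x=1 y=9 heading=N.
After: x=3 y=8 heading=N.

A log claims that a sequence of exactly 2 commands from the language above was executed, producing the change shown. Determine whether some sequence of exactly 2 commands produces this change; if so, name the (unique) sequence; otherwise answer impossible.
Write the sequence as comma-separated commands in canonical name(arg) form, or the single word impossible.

back(1), strafe(right, 2)

key: running strafe(right, 2) before back(1) would end elsewhere — order is forced
from: x=1 y=9 heading=N
step 1 (back(1)): x=1 y=8 heading=N
step 2 (strafe(right, 2)): x=3 y=8 heading=N
all 100 alternatives checked — unique.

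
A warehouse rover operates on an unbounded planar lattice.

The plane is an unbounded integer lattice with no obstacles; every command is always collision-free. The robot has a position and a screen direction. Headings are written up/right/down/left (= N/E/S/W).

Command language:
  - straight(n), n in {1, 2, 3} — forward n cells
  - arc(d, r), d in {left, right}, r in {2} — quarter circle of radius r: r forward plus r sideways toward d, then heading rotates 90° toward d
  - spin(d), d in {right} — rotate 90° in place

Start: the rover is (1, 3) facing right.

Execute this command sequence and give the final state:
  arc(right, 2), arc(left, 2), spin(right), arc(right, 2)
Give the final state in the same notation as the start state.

t0: (1, 3) facing right
1. arc(right, 2) → (3, 1) facing down
2. arc(left, 2) → (5, -1) facing right
3. spin(right) → (5, -1) facing down
4. arc(right, 2) → (3, -3) facing left

(3, -3) facing left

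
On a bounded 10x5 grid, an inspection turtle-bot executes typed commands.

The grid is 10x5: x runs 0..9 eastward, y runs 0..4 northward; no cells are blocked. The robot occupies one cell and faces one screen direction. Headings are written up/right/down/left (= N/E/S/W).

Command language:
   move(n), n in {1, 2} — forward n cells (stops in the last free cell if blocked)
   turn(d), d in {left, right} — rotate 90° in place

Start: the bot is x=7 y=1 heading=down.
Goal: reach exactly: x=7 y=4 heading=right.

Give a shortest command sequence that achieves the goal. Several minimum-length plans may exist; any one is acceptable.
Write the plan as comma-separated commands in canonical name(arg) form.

turn(left), turn(left), move(2), move(2), turn(right)

t0: x=7 y=1 heading=down
1. turn(left) → x=7 y=1 heading=right
2. turn(left) → x=7 y=1 heading=up
3. move(2) → x=7 y=3 heading=up
4. move(2) → x=7 y=4 heading=up
5. turn(right) → x=7 y=4 heading=right
shorter routes all fall short; 5 is best.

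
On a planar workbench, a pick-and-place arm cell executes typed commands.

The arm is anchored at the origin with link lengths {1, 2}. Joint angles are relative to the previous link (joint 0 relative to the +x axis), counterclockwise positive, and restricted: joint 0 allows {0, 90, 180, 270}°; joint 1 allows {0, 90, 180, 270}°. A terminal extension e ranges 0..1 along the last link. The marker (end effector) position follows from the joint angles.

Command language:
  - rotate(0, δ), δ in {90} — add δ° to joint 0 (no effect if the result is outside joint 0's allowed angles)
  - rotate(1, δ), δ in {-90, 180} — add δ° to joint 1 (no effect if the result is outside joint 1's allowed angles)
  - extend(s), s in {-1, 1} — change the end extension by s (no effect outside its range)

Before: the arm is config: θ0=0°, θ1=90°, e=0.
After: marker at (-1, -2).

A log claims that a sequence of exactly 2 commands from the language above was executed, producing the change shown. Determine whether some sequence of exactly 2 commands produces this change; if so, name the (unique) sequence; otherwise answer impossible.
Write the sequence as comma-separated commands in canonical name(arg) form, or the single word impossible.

from: config: θ0=0°, θ1=90°, e=0
step 1 (rotate(0, 90)): config: θ0=90°, θ1=90°, e=0
step 2 (rotate(0, 90)): config: θ0=180°, θ1=90°, e=0
uniquely the one of 25 2-step routes that fits.

rotate(0, 90), rotate(0, 90)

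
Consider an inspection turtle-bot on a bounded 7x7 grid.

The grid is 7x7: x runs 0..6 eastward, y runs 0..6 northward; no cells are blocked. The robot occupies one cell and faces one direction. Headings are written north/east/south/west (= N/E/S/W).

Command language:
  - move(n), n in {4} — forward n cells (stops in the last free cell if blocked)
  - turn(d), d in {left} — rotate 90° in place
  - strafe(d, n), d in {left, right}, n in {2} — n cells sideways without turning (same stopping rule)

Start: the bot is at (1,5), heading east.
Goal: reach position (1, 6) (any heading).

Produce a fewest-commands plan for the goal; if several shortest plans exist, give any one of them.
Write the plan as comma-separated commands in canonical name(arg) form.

strafe(left, 2)

begin: at (1,5), heading east
step 1 (strafe(left, 2)): at (1,6), heading east
no 0-step plan works, so 1 is optimal.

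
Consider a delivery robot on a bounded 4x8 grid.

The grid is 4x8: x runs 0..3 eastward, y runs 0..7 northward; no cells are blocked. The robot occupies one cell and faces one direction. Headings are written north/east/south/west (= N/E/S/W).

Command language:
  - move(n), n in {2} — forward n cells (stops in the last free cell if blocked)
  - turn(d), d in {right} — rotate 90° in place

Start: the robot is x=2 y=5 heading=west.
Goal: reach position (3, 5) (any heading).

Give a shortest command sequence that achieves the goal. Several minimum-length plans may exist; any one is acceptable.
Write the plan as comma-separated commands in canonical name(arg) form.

turn(right), turn(right), move(2)

from: x=2 y=5 heading=west
[1] after turn(right): x=2 y=5 heading=north
[2] after turn(right): x=2 y=5 heading=east
[3] after move(2): x=3 y=5 heading=east
nothing shorter than 3 reaches the goal.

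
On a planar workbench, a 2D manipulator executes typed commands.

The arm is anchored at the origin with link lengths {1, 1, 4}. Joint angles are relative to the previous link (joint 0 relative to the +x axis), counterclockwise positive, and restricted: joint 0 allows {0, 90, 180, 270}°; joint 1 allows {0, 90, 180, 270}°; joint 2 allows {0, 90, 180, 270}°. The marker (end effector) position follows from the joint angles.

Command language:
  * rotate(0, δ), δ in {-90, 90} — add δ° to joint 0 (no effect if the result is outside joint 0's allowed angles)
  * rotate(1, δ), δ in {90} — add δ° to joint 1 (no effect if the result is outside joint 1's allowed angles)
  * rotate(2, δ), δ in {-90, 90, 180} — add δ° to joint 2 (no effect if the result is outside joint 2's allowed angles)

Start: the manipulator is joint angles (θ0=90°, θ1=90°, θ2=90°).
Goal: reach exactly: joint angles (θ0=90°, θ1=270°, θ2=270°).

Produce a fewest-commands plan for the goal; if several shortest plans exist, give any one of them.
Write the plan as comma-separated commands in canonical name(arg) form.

from: joint angles (θ0=90°, θ1=90°, θ2=90°)
[1] after rotate(1, 90): joint angles (θ0=90°, θ1=180°, θ2=90°)
[2] after rotate(1, 90): joint angles (θ0=90°, θ1=270°, θ2=90°)
[3] after rotate(2, 180): joint angles (θ0=90°, θ1=270°, θ2=270°)
no 2-step plan works, so 3 is optimal.

rotate(1, 90), rotate(1, 90), rotate(2, 180)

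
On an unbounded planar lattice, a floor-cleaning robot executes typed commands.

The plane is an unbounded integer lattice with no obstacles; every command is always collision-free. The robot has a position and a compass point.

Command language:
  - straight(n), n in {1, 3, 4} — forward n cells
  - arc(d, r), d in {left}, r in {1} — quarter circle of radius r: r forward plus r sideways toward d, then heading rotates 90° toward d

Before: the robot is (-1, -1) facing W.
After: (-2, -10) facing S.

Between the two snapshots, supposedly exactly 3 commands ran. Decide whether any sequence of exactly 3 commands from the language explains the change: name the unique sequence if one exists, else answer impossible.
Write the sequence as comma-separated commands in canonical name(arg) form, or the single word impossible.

arc(left, 1), straight(4), straight(4)

key: order matters: swapping arc(left, 1) and straight(4) lands elsewhere
from: (-1, -1) facing W
1. arc(left, 1) → (-2, -2) facing S
2. straight(4) → (-2, -6) facing S
3. straight(4) → (-2, -10) facing S
uniquely the one of 64 3-step routes that fits.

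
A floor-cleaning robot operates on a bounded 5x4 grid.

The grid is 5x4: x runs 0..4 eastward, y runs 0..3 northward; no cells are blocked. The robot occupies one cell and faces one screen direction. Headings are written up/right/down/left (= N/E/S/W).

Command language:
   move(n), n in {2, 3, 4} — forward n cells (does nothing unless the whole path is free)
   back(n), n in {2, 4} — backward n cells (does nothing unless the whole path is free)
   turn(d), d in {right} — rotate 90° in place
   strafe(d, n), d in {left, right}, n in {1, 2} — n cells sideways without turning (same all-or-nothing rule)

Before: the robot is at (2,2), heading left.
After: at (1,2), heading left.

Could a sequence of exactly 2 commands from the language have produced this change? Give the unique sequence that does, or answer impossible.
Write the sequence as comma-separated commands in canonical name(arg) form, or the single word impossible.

key: still facing W at the end — nothing in the sequence rotates
from: at (2,2), heading left
t=1 back(2) ⇒ at (4,2), heading left
t=2 move(3) ⇒ at (1,2), heading left
all 100 alternatives checked — unique.

back(2), move(3)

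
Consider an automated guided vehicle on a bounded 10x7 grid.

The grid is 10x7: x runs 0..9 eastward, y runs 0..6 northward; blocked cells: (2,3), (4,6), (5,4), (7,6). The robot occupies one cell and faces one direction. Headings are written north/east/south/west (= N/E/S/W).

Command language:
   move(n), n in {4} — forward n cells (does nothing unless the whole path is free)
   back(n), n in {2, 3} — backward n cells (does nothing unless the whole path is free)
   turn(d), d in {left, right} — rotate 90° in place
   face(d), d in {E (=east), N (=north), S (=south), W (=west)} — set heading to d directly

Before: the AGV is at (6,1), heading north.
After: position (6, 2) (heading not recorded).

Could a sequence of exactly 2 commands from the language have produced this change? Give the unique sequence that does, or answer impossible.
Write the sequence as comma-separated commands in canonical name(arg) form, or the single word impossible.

move(4), back(3)

key: running back(3) before move(4) would end elsewhere — order is forced
initial: at (6,1), heading north
[1] after move(4): at (6,5), heading north
[2] after back(3): at (6,2), heading north
uniquely the one of 81 2-step routes that fits.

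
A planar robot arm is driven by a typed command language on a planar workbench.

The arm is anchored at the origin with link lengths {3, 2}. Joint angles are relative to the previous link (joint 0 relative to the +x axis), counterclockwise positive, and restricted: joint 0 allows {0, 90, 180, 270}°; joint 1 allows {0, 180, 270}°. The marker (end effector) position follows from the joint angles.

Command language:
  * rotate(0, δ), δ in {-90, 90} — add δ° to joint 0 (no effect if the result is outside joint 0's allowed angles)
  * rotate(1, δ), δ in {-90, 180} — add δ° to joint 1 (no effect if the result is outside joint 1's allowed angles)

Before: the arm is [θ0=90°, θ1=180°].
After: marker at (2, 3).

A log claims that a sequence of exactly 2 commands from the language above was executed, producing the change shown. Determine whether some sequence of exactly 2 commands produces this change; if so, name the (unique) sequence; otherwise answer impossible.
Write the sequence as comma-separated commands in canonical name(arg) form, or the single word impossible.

key: order matters: swapping rotate(1, 180) and rotate(1, -90) lands elsewhere
start: [θ0=90°, θ1=180°]
step 1 (rotate(1, 180)): [θ0=90°, θ1=0°]
step 2 (rotate(1, -90)): [θ0=90°, θ1=270°]
no other 2-command option fits: unique.

rotate(1, 180), rotate(1, -90)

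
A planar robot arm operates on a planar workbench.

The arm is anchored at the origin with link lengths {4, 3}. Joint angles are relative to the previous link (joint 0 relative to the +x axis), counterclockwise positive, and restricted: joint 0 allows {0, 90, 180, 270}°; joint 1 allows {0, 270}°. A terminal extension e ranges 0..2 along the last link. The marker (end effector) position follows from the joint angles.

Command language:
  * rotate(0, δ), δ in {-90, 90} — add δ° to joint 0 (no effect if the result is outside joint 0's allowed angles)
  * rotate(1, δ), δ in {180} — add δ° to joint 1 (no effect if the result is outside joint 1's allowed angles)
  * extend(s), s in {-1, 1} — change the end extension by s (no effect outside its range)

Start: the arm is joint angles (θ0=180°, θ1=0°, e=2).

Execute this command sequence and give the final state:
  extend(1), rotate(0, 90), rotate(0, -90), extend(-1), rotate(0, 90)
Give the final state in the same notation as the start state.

joint angles (θ0=270°, θ1=0°, e=1)

initial: joint angles (θ0=180°, θ1=0°, e=2)
step 1 (extend(1)): joint angles (θ0=180°, θ1=0°, e=2)
step 2 (rotate(0, 90)): joint angles (θ0=270°, θ1=0°, e=2)
step 3 (rotate(0, -90)): joint angles (θ0=180°, θ1=0°, e=2)
step 4 (extend(-1)): joint angles (θ0=180°, θ1=0°, e=1)
step 5 (rotate(0, 90)): joint angles (θ0=270°, θ1=0°, e=1)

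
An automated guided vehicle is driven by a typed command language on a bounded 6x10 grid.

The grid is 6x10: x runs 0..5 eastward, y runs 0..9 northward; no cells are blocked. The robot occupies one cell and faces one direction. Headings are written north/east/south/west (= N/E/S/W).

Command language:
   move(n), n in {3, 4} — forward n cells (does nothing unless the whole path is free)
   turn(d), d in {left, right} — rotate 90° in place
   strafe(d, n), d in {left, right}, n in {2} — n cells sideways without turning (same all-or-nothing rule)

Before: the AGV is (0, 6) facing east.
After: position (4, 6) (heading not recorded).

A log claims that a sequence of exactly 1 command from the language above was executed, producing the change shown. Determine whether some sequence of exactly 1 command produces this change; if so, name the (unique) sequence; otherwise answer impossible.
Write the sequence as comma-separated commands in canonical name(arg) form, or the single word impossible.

move(4)

begin: (0, 6) facing east
[1] after move(4): (4, 6) facing east
no rival 1-sequence matches.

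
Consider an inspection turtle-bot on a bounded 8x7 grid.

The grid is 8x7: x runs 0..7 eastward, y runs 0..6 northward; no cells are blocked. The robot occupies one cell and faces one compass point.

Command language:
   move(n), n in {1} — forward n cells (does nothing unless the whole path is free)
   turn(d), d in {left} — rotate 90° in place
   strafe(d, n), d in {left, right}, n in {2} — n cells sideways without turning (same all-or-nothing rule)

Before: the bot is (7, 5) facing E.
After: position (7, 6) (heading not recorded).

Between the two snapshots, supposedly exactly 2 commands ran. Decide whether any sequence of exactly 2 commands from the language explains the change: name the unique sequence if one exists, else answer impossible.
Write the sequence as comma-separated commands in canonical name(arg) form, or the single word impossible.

turn(left), move(1)

key: order matters: swapping turn(left) and move(1) lands elsewhere
t0: (7, 5) facing E
step 1 (turn(left)): (7, 5) facing N
step 2 (move(1)): (7, 6) facing N
uniquely the one of 16 2-step routes that fits.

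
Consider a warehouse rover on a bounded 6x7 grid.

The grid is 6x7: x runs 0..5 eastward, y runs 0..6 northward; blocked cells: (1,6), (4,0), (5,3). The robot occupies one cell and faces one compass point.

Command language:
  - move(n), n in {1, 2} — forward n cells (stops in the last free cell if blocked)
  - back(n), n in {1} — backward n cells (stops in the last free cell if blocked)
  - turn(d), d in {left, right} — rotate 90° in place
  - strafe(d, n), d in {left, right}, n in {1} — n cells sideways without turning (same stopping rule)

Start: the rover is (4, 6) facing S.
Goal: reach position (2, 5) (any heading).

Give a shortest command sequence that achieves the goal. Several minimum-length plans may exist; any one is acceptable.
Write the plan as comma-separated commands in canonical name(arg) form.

from: (4, 6) facing S
t=1 turn(right) ⇒ (4, 6) facing W
t=2 move(2) ⇒ (2, 6) facing W
t=3 strafe(left, 1) ⇒ (2, 5) facing W
nothing shorter than 3 reaches the goal.

turn(right), move(2), strafe(left, 1)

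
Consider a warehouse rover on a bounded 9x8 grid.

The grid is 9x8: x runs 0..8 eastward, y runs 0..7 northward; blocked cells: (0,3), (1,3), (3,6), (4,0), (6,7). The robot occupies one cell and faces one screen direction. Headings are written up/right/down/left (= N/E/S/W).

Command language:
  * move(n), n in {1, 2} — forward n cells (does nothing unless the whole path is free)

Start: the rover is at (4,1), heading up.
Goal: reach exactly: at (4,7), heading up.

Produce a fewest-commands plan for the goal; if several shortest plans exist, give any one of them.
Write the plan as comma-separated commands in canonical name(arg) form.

move(2), move(2), move(2)

t0: at (4,1), heading up
step 1 (move(2)): at (4,3), heading up
step 2 (move(2)): at (4,5), heading up
step 3 (move(2)): at (4,7), heading up
minimal: 3 command(s), checked below 3.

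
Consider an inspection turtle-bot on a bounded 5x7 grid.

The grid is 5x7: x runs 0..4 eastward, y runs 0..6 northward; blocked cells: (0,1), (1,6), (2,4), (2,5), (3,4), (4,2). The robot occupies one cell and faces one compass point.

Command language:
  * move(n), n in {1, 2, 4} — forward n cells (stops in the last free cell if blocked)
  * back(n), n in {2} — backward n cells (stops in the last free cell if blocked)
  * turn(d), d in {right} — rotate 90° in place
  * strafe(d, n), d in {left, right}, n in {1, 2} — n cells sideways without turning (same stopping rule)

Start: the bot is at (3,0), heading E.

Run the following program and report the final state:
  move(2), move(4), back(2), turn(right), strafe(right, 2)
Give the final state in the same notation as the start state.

begin: at (3,0), heading E
[1] after move(2): at (4,0), heading E
[2] after move(4): at (4,0), heading E
[3] after back(2): at (2,0), heading E
[4] after turn(right): at (2,0), heading S
[5] after strafe(right, 2): at (0,0), heading S

at (0,0), heading S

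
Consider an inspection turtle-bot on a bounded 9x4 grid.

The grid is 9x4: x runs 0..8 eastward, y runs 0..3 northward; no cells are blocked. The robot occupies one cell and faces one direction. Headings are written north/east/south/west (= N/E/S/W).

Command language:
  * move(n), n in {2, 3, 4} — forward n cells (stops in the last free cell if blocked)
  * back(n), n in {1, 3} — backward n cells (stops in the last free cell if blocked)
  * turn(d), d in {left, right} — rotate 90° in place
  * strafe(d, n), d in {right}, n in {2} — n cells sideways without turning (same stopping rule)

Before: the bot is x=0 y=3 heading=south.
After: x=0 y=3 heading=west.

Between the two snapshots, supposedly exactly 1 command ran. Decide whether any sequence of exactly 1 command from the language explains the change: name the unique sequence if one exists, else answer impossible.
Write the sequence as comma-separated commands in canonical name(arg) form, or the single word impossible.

key: (0,3) unchanged — the single command moves nothing
t0: x=0 y=3 heading=south
[1] after turn(right): x=0 y=3 heading=west
all 8 alternatives checked — unique.

turn(right)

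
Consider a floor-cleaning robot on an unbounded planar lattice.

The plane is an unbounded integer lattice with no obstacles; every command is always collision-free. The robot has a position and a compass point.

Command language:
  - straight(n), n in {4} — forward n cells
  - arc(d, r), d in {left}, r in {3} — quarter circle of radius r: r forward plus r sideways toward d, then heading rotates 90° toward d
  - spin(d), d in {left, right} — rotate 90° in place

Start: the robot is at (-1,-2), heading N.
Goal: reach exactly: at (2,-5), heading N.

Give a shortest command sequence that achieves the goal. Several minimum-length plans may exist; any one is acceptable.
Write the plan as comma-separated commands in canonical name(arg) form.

spin(left), spin(left), arc(left, 3), spin(left)

start: at (-1,-2), heading N
t=1 spin(left) ⇒ at (-1,-2), heading W
t=2 spin(left) ⇒ at (-1,-2), heading S
t=3 arc(left, 3) ⇒ at (2,-5), heading E
t=4 spin(left) ⇒ at (2,-5), heading N
minimal: 4 command(s), checked below 4.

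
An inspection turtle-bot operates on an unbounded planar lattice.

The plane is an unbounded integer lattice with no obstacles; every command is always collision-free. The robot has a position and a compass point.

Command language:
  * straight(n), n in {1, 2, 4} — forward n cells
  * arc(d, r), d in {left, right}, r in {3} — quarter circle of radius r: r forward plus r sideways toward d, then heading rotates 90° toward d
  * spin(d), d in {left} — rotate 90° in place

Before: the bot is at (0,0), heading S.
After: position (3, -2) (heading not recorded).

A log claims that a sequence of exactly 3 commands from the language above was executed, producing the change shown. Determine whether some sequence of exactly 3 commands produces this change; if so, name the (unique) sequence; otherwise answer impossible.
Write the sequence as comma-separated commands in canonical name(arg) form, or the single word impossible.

key: running straight(1) before arc(left, 3) would end elsewhere — order is forced
initial: at (0,0), heading S
step 1 (arc(left, 3)): at (3,-3), heading E
step 2 (spin(left)): at (3,-3), heading N
step 3 (straight(1)): at (3,-2), heading N
no rival 3-sequence matches.

arc(left, 3), spin(left), straight(1)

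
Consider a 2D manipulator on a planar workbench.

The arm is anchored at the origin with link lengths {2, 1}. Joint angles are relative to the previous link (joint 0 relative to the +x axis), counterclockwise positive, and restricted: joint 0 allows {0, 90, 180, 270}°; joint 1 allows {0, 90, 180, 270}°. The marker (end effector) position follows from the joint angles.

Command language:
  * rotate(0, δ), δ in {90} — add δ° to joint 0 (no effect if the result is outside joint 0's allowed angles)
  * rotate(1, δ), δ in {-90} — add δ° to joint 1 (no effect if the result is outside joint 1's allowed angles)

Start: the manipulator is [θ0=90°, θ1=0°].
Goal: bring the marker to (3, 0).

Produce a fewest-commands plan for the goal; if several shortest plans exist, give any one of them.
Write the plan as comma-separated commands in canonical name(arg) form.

begin: [θ0=90°, θ1=0°]
1. rotate(0, 90) → [θ0=180°, θ1=0°]
2. rotate(0, 90) → [θ0=270°, θ1=0°]
3. rotate(0, 90) → [θ0=0°, θ1=0°]
nothing shorter than 3 reaches the goal.

rotate(0, 90), rotate(0, 90), rotate(0, 90)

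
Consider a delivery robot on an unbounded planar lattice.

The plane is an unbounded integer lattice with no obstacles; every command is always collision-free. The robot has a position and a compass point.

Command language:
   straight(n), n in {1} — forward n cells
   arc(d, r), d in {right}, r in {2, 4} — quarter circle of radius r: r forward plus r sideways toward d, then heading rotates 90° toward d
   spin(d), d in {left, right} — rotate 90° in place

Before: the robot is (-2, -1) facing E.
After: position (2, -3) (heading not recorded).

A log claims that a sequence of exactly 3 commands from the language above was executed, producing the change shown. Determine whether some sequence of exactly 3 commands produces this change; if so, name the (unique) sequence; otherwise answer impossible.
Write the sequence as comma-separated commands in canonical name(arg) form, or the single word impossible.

key: running arc(right, 2) before straight(1) would end elsewhere — order is forced
start: (-2, -1) facing E
[1] after straight(1): (-1, -1) facing E
[2] after straight(1): (0, -1) facing E
[3] after arc(right, 2): (2, -3) facing S
no other 3-command option fits: unique.

straight(1), straight(1), arc(right, 2)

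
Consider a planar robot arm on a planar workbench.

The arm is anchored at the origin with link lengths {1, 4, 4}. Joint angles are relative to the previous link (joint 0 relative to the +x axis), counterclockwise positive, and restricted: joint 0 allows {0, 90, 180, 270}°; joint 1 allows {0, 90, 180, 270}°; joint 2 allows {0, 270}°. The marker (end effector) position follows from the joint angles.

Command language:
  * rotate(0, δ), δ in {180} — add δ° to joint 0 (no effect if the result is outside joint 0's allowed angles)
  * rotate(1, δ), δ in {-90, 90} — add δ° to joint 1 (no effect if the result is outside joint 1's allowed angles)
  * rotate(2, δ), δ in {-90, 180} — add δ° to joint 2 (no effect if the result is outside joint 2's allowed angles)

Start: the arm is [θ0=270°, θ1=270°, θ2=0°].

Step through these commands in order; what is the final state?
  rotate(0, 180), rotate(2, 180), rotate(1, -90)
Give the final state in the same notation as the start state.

[θ0=90°, θ1=180°, θ2=0°]

start: [θ0=270°, θ1=270°, θ2=0°]
[1] after rotate(0, 180): [θ0=90°, θ1=270°, θ2=0°]
[2] after rotate(2, 180): [θ0=90°, θ1=270°, θ2=0°]
[3] after rotate(1, -90): [θ0=90°, θ1=180°, θ2=0°]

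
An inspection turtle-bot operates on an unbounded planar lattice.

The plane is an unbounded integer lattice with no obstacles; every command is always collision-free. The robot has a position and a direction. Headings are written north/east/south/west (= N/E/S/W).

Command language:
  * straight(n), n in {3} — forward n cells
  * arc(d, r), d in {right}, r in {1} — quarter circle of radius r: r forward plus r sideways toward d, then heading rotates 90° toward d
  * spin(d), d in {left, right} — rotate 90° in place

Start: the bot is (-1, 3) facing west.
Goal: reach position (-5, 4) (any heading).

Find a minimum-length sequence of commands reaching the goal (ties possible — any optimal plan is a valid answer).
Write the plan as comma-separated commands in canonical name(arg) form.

t0: (-1, 3) facing west
step 1 (straight(3)): (-4, 3) facing west
step 2 (arc(right, 1)): (-5, 4) facing north
minimal: 2 command(s), checked below 2.

straight(3), arc(right, 1)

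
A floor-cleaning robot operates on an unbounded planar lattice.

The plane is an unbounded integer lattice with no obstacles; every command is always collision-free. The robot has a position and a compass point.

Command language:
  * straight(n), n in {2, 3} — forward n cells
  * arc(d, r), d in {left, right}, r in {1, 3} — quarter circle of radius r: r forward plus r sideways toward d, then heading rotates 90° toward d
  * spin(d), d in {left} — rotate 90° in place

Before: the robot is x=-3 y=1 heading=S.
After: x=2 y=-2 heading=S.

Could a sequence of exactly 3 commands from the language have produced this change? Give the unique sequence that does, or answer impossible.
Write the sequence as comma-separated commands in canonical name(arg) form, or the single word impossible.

spin(left), straight(2), arc(right, 3)

key: still facing S at the end — net rotation zero over 3 steps
begin: x=-3 y=1 heading=S
step 1 (spin(left)): x=-3 y=1 heading=E
step 2 (straight(2)): x=-1 y=1 heading=E
step 3 (arc(right, 3)): x=2 y=-2 heading=S
no other 3-command option fits: unique.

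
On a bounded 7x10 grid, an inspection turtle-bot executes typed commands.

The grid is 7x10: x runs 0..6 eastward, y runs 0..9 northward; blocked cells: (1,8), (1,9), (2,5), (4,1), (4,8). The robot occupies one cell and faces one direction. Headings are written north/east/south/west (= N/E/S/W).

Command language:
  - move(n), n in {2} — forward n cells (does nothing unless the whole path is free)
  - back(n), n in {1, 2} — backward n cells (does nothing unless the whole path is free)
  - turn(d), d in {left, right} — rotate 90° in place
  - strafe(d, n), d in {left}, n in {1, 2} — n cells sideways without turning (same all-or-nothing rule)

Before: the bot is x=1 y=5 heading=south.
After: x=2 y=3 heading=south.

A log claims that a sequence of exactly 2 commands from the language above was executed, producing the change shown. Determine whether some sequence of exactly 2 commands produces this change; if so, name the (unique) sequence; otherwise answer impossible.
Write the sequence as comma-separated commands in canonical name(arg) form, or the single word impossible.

move(2), strafe(left, 1)

key: running strafe(left, 1) before move(2) would end elsewhere — order is forced
start: x=1 y=5 heading=south
[1] after move(2): x=1 y=3 heading=south
[2] after strafe(left, 1): x=2 y=3 heading=south
all 49 alternatives checked — unique.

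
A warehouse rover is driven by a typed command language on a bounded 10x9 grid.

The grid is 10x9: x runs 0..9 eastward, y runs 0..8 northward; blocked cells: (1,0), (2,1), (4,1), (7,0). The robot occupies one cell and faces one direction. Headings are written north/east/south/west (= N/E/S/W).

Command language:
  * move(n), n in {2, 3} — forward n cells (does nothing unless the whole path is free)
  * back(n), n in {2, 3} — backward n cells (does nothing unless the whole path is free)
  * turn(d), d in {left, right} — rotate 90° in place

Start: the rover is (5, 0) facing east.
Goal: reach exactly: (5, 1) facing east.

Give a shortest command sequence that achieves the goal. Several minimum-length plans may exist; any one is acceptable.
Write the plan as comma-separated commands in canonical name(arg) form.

turn(left), move(3), back(2), turn(right)

from: (5, 0) facing east
1. turn(left) → (5, 0) facing north
2. move(3) → (5, 3) facing north
3. back(2) → (5, 1) facing north
4. turn(right) → (5, 1) facing east
nothing shorter than 4 reaches the goal.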